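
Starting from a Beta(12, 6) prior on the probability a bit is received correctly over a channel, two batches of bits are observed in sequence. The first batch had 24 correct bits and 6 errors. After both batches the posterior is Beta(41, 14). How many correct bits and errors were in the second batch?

Because Beta–binomial updating is additive in the counts, the combined data contributed (α_post−α_prior, β_post−β_prior) successes and failures.
Total across both batches: 41−12=29 correct bits, 14−6=8 errors.
Subtract the first batch: 29−24=5 correct bits and 8−6=2 errors.

5 correct bits and 2 errors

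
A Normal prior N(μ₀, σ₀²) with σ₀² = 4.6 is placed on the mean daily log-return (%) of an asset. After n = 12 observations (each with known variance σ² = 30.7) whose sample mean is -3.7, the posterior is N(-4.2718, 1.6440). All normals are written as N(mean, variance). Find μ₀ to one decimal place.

μ₀ = -5.3

The posterior mean is a precision-weighted average: μ_n = (τ₀μ₀ + τ_data·x̄)/(τ₀+τ_data), with τ₀=1/σ₀² and τ_data=n/σ².
Here τ₀ = 1/4.6 = 0.217391 and τ_data = 12/30.7 = 0.390879, so τ_n = 0.608270.
Rearranging for μ₀: μ₀ = (μ_n·τ_n − τ_data·x̄)/τ₀ = (-4.2718·0.608270 − 0.390879·-3.7) / 0.217391 = -1.152155/0.217391 ≈ -5.3.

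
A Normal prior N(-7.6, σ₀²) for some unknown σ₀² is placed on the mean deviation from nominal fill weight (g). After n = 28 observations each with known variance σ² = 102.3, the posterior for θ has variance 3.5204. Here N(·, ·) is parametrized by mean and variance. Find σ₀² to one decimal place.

Posterior precision equals prior precision plus data precision: 1/σ_n² = 1/σ₀² + n/σ².
So 1/σ₀² = 1/3.5204 − 28/102.3 = 0.284059 − 0.273705 = 0.010354.
Hence σ₀² = 1/0.010354 ≈ 96.6.

σ₀² = 96.6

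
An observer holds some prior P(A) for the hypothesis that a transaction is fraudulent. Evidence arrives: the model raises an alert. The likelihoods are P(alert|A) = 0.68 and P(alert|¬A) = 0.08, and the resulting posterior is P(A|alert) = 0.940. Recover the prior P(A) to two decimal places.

In odds form, posterior odds = prior odds × likelihood ratio, so prior odds = posterior odds ÷ LR.
Posterior odds = 0.940/(1−0.940) = 15.6667. LR = 0.68/0.08 = 8.5000.
Prior odds = 15.6667/8.5000 = 1.8431, so P(A) = 1.8431/(1+1.8431) ≈ 0.65.

P(A) = 0.65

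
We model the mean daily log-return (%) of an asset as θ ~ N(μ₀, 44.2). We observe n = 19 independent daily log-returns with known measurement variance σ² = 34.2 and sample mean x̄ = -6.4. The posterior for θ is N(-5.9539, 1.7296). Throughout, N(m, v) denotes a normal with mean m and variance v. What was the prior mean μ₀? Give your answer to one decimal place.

The posterior mean is a precision-weighted average: μ_n = (τ₀μ₀ + τ_data·x̄)/(τ₀+τ_data), with τ₀=1/σ₀² and τ_data=n/σ².
Here τ₀ = 1/44.2 = 0.022624 and τ_data = 19/34.2 = 0.555556, so τ_n = 0.578180.
Rearranging for μ₀: μ₀ = (μ_n·τ_n − τ_data·x̄)/τ₀ = (-5.9539·0.578180 − 0.555556·-6.4) / 0.022624 = 0.113132/0.022624 ≈ 5.0.

μ₀ = 5.0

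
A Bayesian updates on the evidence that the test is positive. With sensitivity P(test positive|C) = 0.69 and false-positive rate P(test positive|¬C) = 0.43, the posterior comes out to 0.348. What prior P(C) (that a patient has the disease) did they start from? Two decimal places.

P(C) = 0.25

Bayes' rule in odds form gives O(C|E) = O(C)·[P(E|C)/P(E|¬C)], hence O(C) = O(C|E)/LR.
Posterior odds = 0.348/(1−0.348) = 0.5337. LR = 0.69/0.43 = 1.6047.
Prior odds = 0.5337/1.6047 = 0.3326, so P(C) = 0.3326/(1+0.3326) ≈ 0.25.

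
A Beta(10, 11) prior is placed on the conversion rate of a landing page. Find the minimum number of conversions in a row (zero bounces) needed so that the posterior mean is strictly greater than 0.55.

After k conversions and 0 bounces the posterior is Beta(10+k, 11), with mean (10+k)/(10+11+k).
Set (10+k)/(21+k) > 0.55 and solve: k > (0.55·21 − 10)/(1 − 0.55) = 3.444.
The smallest integer exceeding 3.444 is 4, and checking k=4: (14)/(25) = 0.5600 > 0.55.

k = 4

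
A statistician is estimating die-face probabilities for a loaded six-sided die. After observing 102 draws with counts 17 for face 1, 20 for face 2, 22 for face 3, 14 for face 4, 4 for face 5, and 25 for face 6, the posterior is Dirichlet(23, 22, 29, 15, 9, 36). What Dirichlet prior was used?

For a Dirichlet(α) prior with multinomial counts c, the posterior is Dirichlet(α + c) componentwise.
Subtract each count from the matching posterior parameter: 23−17=6, 22−20=2, 29−22=7, 15−14=1, 9−4=5, 36−25=11.

Dirichlet(6, 2, 7, 1, 5, 11)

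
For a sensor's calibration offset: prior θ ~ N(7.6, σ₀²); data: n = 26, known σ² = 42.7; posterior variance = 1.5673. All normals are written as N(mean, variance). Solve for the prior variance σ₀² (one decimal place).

For the Normal–Normal model with known σ², precisions add: τ_n = τ₀ + n/σ².
So 1/σ₀² = 1/1.5673 − 26/42.7 = 0.638040 − 0.608899 = 0.029141.
Hence σ₀² = 1/0.029141 ≈ 34.3.

σ₀² = 34.3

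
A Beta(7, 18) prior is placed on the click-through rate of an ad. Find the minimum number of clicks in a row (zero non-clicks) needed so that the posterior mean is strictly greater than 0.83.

k = 81

After k clicks and 0 non-clicks the posterior is Beta(7+k, 18), with mean (7+k)/(7+18+k).
Set (7+k)/(25+k) > 0.83 and solve: k > (0.83·25 − 7)/(1 − 0.83) = 80.882.
The smallest integer exceeding 80.882 is 81, and checking k=81: (88)/(106) = 0.8302 > 0.83.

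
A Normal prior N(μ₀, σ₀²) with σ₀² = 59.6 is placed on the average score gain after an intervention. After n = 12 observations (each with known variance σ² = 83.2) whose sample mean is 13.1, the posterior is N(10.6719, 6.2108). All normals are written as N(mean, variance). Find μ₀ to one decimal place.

With known observation variance, the Normal–Normal posterior has precision τ_n = τ₀ + n/σ² and mean μ_n = (τ₀μ₀ + (n/σ²)x̄)/τ_n.
Here τ₀ = 1/59.6 = 0.016779 and τ_data = 12/83.2 = 0.144231, so τ_n = 0.161010.
Rearranging for μ₀: μ₀ = (μ_n·τ_n − τ_data·x̄)/τ₀ = (10.6719·0.161010 − 0.144231·13.1) / 0.016779 = -0.171143/0.016779 ≈ -10.2.

μ₀ = -10.2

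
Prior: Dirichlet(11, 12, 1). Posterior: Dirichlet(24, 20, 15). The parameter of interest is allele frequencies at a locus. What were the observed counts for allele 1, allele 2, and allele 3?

For a Dirichlet(α) prior with multinomial counts c, the posterior is Dirichlet(α + c) componentwise.
Counts are posterior − prior componentwise: 24−11=13, 20−12=8, 15−1=14.

counts (13, 8, 14)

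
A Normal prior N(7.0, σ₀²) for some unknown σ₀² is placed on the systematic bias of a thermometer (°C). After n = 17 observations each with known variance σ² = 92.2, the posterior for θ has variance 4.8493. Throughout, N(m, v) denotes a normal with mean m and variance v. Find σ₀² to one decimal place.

For the Normal–Normal model with known σ², precisions add: τ_n = τ₀ + n/σ².
So 1/σ₀² = 1/4.8493 − 17/92.2 = 0.206215 − 0.184382 = 0.021833.
Hence σ₀² = 1/0.021833 ≈ 45.8.

σ₀² = 45.8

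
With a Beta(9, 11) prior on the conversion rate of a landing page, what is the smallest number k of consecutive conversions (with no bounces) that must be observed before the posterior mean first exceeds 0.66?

After k conversions and 0 bounces the posterior is Beta(9+k, 11), with mean (9+k)/(9+11+k).
Set (9+k)/(20+k) > 0.66 and solve: k > (0.66·20 − 9)/(1 − 0.66) = 12.353.
The smallest integer exceeding 12.353 is 13.

k = 13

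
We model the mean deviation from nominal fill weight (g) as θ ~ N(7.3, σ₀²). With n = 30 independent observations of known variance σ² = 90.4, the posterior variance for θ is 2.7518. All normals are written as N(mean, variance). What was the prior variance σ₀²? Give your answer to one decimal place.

σ₀² = 31.7

For the Normal–Normal model with known σ², precisions add: τ_n = τ₀ + n/σ².
So 1/σ₀² = 1/2.7518 − 30/90.4 = 0.363399 − 0.331858 = 0.031541.
Hence σ₀² = 1/0.031541 ≈ 31.7.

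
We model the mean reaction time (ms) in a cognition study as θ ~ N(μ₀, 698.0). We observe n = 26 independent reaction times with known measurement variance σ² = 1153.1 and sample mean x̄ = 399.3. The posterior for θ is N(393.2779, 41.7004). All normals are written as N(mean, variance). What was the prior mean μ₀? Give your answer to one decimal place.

The posterior mean is a precision-weighted average: μ_n = (τ₀μ₀ + τ_data·x̄)/(τ₀+τ_data), with τ₀=1/σ₀² and τ_data=n/σ².
Here τ₀ = 1/698.0 = 0.001433 and τ_data = 26/1153.1 = 0.022548, so τ_n = 0.023981.
Rearranging for μ₀: μ₀ = (μ_n·τ_n − τ_data·x̄)/τ₀ = (393.2779·0.023981 − 0.022548·399.3) / 0.001433 = 0.427781/0.001433 ≈ 298.5.

μ₀ = 298.5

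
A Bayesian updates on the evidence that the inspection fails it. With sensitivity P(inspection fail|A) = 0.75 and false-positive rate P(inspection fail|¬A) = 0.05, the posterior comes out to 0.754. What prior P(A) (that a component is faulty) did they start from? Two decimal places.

P(A) = 0.17

Bayes' rule in odds form gives O(A|E) = O(A)·[P(E|A)/P(E|¬A)], hence O(A) = O(A|E)/LR.
Posterior odds = 0.754/(1−0.754) = 3.0650. LR = 0.75/0.05 = 15.0000.
Prior odds = 3.0650/15.0000 = 0.2043, so P(A) = 0.2043/(1+0.2043) ≈ 0.17.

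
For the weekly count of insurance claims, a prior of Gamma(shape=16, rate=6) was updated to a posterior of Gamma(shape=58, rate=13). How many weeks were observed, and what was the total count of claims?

n = 7 weeks with total 42 claims

Gamma–Poisson conjugacy: posterior shape = α + Σxᵢ, posterior rate = β + n.
Matching: Σxᵢ = 58 − 16 = 42 and n = 13 − 6 = 7.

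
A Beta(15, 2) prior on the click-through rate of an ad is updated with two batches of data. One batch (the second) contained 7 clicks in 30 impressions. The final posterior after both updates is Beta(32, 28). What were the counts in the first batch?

10 clicks and 3 non-clicks

Sequential conjugate updates are equivalent to a single update on the pooled data, so total successes = posterior α − prior α and total failures = posterior β − prior β.
Total across both batches: 32−15=17 clicks, 28−2=26 non-clicks.
Subtract the second batch: 17−7=10 clicks and 26−23=3 non-clicks.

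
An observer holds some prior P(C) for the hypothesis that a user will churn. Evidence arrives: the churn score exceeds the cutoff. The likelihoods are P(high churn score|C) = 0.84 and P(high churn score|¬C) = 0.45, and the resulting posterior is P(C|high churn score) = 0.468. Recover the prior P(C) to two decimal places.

Bayes' rule in odds form gives O(C|E) = O(C)·[P(E|C)/P(E|¬C)], hence O(C) = O(C|E)/LR.
Posterior odds = 0.468/(1−0.468) = 0.8797. LR = 0.84/0.45 = 1.8667.
Prior odds = 0.8797/1.8667 = 0.4713, so P(C) = 0.4713/(1+0.4713) ≈ 0.32.

P(C) = 0.32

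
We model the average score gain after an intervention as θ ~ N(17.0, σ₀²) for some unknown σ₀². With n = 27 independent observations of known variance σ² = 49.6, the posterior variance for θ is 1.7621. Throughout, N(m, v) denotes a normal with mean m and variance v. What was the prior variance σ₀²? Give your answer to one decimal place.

For the Normal–Normal model with known σ², precisions add: τ_n = τ₀ + n/σ².
So 1/σ₀² = 1/1.7621 − 27/49.6 = 0.567505 − 0.544355 = 0.023150.
Hence σ₀² = 1/0.023150 ≈ 43.2.

σ₀² = 43.2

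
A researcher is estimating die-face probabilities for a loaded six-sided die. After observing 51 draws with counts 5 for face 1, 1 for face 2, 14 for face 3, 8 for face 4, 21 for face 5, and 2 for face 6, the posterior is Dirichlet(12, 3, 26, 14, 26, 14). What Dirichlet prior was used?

For a Dirichlet(α) prior with multinomial counts c, the posterior is Dirichlet(α + c) componentwise.
Subtract each count from the matching posterior parameter: 12−5=7, 3−1=2, 26−14=12, 14−8=6, 26−21=5, 14−2=12.

Dirichlet(7, 2, 12, 6, 5, 12)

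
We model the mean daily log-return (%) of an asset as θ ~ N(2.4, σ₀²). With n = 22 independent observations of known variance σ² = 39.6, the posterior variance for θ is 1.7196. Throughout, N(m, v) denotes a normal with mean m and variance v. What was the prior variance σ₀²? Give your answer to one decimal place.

σ₀² = 38.5

For the Normal–Normal model with known σ², precisions add: τ_n = τ₀ + n/σ².
So 1/σ₀² = 1/1.7196 − 22/39.6 = 0.581531 − 0.555556 = 0.025975.
Hence σ₀² = 1/0.025975 ≈ 38.5.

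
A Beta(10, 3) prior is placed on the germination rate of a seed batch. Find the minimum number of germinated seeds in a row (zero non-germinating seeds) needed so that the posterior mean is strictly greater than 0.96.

After k germinated seeds and 0 non-germinating seeds the posterior is Beta(10+k, 3), with mean (10+k)/(10+3+k).
Set (10+k)/(13+k) > 0.96 and solve: k > (0.96·13 − 10)/(1 − 0.96) = 62.000.
The smallest integer exceeding 62.000 is 63.

k = 63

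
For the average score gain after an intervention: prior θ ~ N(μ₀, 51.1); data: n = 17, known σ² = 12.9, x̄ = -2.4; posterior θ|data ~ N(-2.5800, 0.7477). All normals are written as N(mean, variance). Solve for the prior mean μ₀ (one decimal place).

μ₀ = -14.7

The posterior mean is a precision-weighted average: μ_n = (τ₀μ₀ + τ_data·x̄)/(τ₀+τ_data), with τ₀=1/σ₀² and τ_data=n/σ².
Here τ₀ = 1/51.1 = 0.019569 and τ_data = 17/12.9 = 1.317829, so τ_n = 1.337398.
Rearranging for μ₀: μ₀ = (μ_n·τ_n − τ_data·x̄)/τ₀ = (-2.5800·1.337398 − 1.317829·-2.4) / 0.019569 = -0.287697/0.019569 ≈ -14.7.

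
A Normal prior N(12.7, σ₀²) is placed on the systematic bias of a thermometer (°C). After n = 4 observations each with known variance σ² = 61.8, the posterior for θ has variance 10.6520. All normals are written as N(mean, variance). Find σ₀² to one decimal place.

σ₀² = 34.3

Posterior precision equals prior precision plus data precision: 1/σ_n² = 1/σ₀² + n/σ².
So 1/σ₀² = 1/10.6520 − 4/61.8 = 0.093879 − 0.064725 = 0.029154.
Hence σ₀² = 1/0.029154 ≈ 34.3.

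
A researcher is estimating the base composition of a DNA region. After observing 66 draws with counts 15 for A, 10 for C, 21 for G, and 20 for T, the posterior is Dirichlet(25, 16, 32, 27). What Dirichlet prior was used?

Dirichlet(10, 6, 11, 7)

For a Dirichlet(α) prior with multinomial counts c, the posterior is Dirichlet(α + c) componentwise.
Subtract each count from the matching posterior parameter: 25−15=10, 16−10=6, 32−21=11, 27−20=7.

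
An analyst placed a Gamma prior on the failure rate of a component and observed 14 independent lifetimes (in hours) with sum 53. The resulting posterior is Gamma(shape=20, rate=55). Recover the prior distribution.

Gamma(shape=6, rate=2)

For an exponential likelihood with a Gamma(α, β) prior on the rate, n observations with total T give posterior Gamma(α+n, β+T).
So α = 20 − 14 = 6 and β = 55 − 53 = 2.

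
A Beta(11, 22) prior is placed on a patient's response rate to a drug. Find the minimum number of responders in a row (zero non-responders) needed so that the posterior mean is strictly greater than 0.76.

After k responders and 0 non-responders the posterior is Beta(11+k, 22), with mean (11+k)/(11+22+k).
Set (11+k)/(33+k) > 0.76 and solve: k > (0.76·33 − 11)/(1 − 0.76) = 58.667.
The smallest integer exceeding 58.667 is 59, and checking k=59: (70)/(92) = 0.7609 > 0.76.

k = 59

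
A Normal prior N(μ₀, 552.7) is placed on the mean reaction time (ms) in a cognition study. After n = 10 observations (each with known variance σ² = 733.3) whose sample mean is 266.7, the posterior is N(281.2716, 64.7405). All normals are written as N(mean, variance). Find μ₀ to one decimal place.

μ₀ = 391.1

The posterior mean is a precision-weighted average: μ_n = (τ₀μ₀ + τ_data·x̄)/(τ₀+τ_data), with τ₀=1/σ₀² and τ_data=n/σ².
Here τ₀ = 1/552.7 = 0.001809 and τ_data = 10/733.3 = 0.013637, so τ_n = 0.015446.
Rearranging for μ₀: μ₀ = (μ_n·τ_n − τ_data·x̄)/τ₀ = (281.2716·0.015446 − 0.013637·266.7) / 0.001809 = 0.707533/0.001809 ≈ 391.1.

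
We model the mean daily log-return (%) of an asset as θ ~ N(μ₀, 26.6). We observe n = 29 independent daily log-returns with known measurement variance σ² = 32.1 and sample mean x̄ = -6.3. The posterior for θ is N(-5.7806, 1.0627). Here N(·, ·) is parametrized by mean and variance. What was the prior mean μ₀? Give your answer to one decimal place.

μ₀ = 6.7

With known observation variance, the Normal–Normal posterior has precision τ_n = τ₀ + n/σ² and mean μ_n = (τ₀μ₀ + (n/σ²)x̄)/τ_n.
Here τ₀ = 1/26.6 = 0.037594 and τ_data = 29/32.1 = 0.903427, so τ_n = 0.941021.
Rearranging for μ₀: μ₀ = (μ_n·τ_n − τ_data·x̄)/τ₀ = (-5.7806·0.941021 − 0.903427·-6.3) / 0.037594 = 0.251924/0.037594 ≈ 6.7.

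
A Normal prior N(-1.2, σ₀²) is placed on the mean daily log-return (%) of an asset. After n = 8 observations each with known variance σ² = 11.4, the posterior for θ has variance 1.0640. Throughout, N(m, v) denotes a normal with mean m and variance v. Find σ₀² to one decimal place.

σ₀² = 4.2

Posterior precision equals prior precision plus data precision: 1/σ_n² = 1/σ₀² + n/σ².
So 1/σ₀² = 1/1.0640 − 8/11.4 = 0.939850 − 0.701754 = 0.238096.
Hence σ₀² = 1/0.238096 ≈ 4.2.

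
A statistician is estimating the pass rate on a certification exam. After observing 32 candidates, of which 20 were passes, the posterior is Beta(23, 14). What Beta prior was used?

Beta is conjugate to the binomial likelihood: posterior = Beta(a+s, b+f).
Subtract the data counts: 23−20=3, 14−12=2.

Beta(3, 2)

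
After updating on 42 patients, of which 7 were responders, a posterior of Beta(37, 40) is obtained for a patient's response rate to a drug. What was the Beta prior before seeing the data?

Beta(30, 5)

Under Beta–binomial conjugacy the posterior parameters are (a+s, b+f).
So a = 37 − 7 = 30 and b = 40 − 35 = 5.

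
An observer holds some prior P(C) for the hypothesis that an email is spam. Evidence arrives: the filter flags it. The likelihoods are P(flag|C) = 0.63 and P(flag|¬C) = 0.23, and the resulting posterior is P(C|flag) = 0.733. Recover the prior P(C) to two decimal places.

P(C) = 0.50

Bayes' rule in odds form gives O(C|E) = O(C)·[P(E|C)/P(E|¬C)], hence O(C) = O(C|E)/LR.
Posterior odds = 0.733/(1−0.733) = 2.7453. LR = 0.63/0.23 = 2.7391.
Prior odds = 2.7453/2.7391 = 1.0023, so P(C) = 1.0023/(1+1.0023) ≈ 0.50.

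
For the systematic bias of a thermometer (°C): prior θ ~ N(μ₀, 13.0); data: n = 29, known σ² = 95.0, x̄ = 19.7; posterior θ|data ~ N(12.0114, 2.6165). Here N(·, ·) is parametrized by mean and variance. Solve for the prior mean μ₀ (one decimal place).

μ₀ = -18.5

The posterior mean is a precision-weighted average: μ_n = (τ₀μ₀ + τ_data·x̄)/(τ₀+τ_data), with τ₀=1/σ₀² and τ_data=n/σ².
Here τ₀ = 1/13.0 = 0.076923 and τ_data = 29/95.0 = 0.305263, so τ_n = 0.382186.
Rearranging for μ₀: μ₀ = (μ_n·τ_n − τ_data·x̄)/τ₀ = (12.0114·0.382186 − 0.305263·19.7) / 0.076923 = -1.423092/0.076923 ≈ -18.5.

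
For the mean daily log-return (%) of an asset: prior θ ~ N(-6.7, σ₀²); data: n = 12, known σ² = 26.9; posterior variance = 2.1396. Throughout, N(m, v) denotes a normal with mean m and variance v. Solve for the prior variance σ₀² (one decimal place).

Posterior precision equals prior precision plus data precision: 1/σ_n² = 1/σ₀² + n/σ².
So 1/σ₀² = 1/2.1396 − 12/26.9 = 0.467377 − 0.446097 = 0.021280.
Hence σ₀² = 1/0.021280 ≈ 47.0.

σ₀² = 47.0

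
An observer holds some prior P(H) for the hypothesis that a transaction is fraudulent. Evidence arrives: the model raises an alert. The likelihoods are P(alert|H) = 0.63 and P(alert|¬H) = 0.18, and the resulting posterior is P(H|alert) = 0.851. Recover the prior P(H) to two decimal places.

In odds form, posterior odds = prior odds × likelihood ratio, so prior odds = posterior odds ÷ LR.
Posterior odds = 0.851/(1−0.851) = 5.7114. LR = 0.63/0.18 = 3.5000.
Prior odds = 5.7114/3.5000 = 1.6318, so P(H) = 1.6318/(1+1.6318) ≈ 0.62.

P(H) = 0.62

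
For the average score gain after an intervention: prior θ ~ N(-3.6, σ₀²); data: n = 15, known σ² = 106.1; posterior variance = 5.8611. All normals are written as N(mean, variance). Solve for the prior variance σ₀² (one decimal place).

σ₀² = 34.2

For the Normal–Normal model with known σ², precisions add: τ_n = τ₀ + n/σ².
So 1/σ₀² = 1/5.8611 − 15/106.1 = 0.170616 − 0.141376 = 0.029240.
Hence σ₀² = 1/0.029240 ≈ 34.2.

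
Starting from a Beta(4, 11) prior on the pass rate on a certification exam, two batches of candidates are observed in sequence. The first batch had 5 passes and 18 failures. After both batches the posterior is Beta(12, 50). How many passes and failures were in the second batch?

Sequential conjugate updates are equivalent to a single update on the pooled data, so total successes = posterior α − prior α and total failures = posterior β − prior β.
Total across both batches: 12−4=8 passes, 50−11=39 failures.
Subtract the first batch: 8−5=3 passes and 39−18=21 failures.

3 passes and 21 failures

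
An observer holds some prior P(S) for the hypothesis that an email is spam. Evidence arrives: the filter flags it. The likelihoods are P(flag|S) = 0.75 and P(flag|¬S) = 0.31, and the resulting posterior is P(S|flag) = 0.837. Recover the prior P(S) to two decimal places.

In odds form, posterior odds = prior odds × likelihood ratio, so prior odds = posterior odds ÷ LR.
Posterior odds = 0.837/(1−0.837) = 5.1350. LR = 0.75/0.31 = 2.4194.
Prior odds = 5.1350/2.4194 = 2.1224, so P(S) = 2.1224/(1+2.1224) ≈ 0.68.

P(S) = 0.68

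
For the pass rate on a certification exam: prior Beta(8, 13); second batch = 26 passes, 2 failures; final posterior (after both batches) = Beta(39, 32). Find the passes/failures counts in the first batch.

Sequential conjugate updates are equivalent to a single update on the pooled data, so total successes = posterior α − prior α and total failures = posterior β − prior β.
Total across both batches: 39−8=31 passes, 32−13=19 failures.
Subtract the second batch: 31−26=5 passes and 19−2=17 failures.

5 passes and 17 failures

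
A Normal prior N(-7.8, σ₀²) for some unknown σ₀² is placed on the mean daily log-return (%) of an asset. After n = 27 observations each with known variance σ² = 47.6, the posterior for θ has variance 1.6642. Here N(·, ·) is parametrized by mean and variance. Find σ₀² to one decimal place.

For the Normal–Normal model with known σ², precisions add: τ_n = τ₀ + n/σ².
So 1/σ₀² = 1/1.6642 − 27/47.6 = 0.600889 − 0.567227 = 0.033662.
Hence σ₀² = 1/0.033662 ≈ 29.7.

σ₀² = 29.7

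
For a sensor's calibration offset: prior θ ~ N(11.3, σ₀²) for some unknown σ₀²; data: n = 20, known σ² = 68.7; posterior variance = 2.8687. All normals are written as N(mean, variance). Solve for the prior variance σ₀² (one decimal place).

Posterior precision equals prior precision plus data precision: 1/σ_n² = 1/σ₀² + n/σ².
So 1/σ₀² = 1/2.8687 − 20/68.7 = 0.348590 − 0.291121 = 0.057469.
Hence σ₀² = 1/0.057469 ≈ 17.4.

σ₀² = 17.4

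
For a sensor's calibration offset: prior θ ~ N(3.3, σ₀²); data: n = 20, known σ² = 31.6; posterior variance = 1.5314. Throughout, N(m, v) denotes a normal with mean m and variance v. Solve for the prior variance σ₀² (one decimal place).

σ₀² = 49.8

For the Normal–Normal model with known σ², precisions add: τ_n = τ₀ + n/σ².
So 1/σ₀² = 1/1.5314 − 20/31.6 = 0.652997 − 0.632911 = 0.020086.
Hence σ₀² = 1/0.020086 ≈ 49.8.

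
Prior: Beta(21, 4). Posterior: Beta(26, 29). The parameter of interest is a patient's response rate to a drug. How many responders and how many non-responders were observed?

5 responders and 25 non-responders

Under Beta–binomial conjugacy the posterior parameters are (α+s, β+f).
So s = 26 − 21 = 5 and f = 29 − 4 = 25.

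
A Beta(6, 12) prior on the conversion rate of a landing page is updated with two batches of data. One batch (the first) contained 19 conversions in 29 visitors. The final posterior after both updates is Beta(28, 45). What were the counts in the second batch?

3 conversions and 23 bounces

Sequential conjugate updates are equivalent to a single update on the pooled data, so total successes = posterior α − prior α and total failures = posterior β − prior β.
Total across both batches: 28−6=22 conversions, 45−12=33 bounces.
Subtract the first batch: 22−19=3 conversions and 33−10=23 bounces.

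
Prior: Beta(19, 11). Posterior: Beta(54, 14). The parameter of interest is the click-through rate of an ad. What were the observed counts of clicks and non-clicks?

Beta is conjugate to the binomial likelihood: posterior = Beta(α+s, β+f).
Match parameters: s=54−19=35, f=14−11=3.

35 clicks and 3 non-clicks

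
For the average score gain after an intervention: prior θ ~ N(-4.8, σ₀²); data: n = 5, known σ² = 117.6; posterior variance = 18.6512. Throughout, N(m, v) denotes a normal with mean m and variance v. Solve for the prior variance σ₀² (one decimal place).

Posterior precision equals prior precision plus data precision: 1/σ_n² = 1/σ₀² + n/σ².
So 1/σ₀² = 1/18.6512 − 5/117.6 = 0.053616 − 0.042517 = 0.011099.
Hence σ₀² = 1/0.011099 ≈ 90.1.

σ₀² = 90.1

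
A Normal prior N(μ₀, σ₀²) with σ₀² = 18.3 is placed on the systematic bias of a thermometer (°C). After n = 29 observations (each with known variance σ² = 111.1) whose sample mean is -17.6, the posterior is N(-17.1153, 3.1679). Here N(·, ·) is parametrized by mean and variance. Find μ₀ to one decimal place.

The posterior mean is a precision-weighted average: μ_n = (τ₀μ₀ + τ_data·x̄)/(τ₀+τ_data), with τ₀=1/σ₀² and τ_data=n/σ².
Here τ₀ = 1/18.3 = 0.054645 and τ_data = 29/111.1 = 0.261026, so τ_n = 0.315671.
Rearranging for μ₀: μ₀ = (μ_n·τ_n − τ_data·x̄)/τ₀ = (-17.1153·0.315671 − 0.261026·-17.6) / 0.054645 = -0.808746/0.054645 ≈ -14.8.

μ₀ = -14.8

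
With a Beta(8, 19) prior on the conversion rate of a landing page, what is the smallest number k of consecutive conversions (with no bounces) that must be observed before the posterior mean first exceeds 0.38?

After k conversions and 0 bounces the posterior is Beta(8+k, 19), with mean (8+k)/(8+19+k).
Set (8+k)/(27+k) > 0.38 and solve: k > (0.38·27 − 8)/(1 − 0.38) = 3.645.
The smallest integer exceeding 3.645 is 4.

k = 4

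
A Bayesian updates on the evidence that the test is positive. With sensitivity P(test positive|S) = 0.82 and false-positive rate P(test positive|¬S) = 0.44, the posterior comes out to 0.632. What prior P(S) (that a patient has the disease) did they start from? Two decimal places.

P(S) = 0.48

In odds form, posterior odds = prior odds × likelihood ratio, so prior odds = posterior odds ÷ LR.
Posterior odds = 0.632/(1−0.632) = 1.7174. LR = 0.82/0.44 = 1.8636.
Prior odds = 1.7174/1.8636 = 0.9215, so P(S) = 0.9215/(1+0.9215) ≈ 0.48.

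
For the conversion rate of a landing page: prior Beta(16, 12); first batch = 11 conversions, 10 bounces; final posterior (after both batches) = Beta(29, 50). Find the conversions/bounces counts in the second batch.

Sequential conjugate updates are equivalent to a single update on the pooled data, so total successes = posterior α − prior α and total failures = posterior β − prior β.
Total across both batches: 29−16=13 conversions, 50−12=38 bounces.
Subtract the first batch: 13−11=2 conversions and 38−10=28 bounces.

2 conversions and 28 bounces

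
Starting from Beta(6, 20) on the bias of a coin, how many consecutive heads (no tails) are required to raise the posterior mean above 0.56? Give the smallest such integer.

After k heads and 0 tails the posterior is Beta(6+k, 20), with mean (6+k)/(6+20+k).
Set (6+k)/(26+k) > 0.56 and solve: k > (0.56·26 − 6)/(1 − 0.56) = 19.455.
The smallest integer exceeding 19.455 is 20, and checking k=20: (26)/(46) = 0.5652 > 0.56.

k = 20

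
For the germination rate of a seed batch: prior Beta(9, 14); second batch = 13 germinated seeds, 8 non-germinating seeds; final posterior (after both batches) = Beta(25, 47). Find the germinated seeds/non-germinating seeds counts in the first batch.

3 germinated seeds and 25 non-germinating seeds

Because Beta–binomial updating is additive in the counts, the combined data contributed (α_post−α_prior, β_post−β_prior) successes and failures.
Total across both batches: 25−9=16 germinated seeds, 47−14=33 non-germinating seeds.
Subtract the second batch: 16−13=3 germinated seeds and 33−8=25 non-germinating seeds.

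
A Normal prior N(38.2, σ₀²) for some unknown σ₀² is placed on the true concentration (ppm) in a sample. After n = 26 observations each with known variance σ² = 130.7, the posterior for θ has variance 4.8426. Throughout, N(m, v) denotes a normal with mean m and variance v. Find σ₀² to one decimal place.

Posterior precision equals prior precision plus data precision: 1/σ_n² = 1/σ₀² + n/σ².
So 1/σ₀² = 1/4.8426 − 26/130.7 = 0.206501 − 0.198929 = 0.007572.
Hence σ₀² = 1/0.007572 ≈ 132.1.

σ₀² = 132.1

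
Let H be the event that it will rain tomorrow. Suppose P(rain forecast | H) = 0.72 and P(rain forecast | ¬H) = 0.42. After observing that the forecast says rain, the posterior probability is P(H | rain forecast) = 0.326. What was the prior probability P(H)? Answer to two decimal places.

In odds form, posterior odds = prior odds × likelihood ratio, so prior odds = posterior odds ÷ LR.
Posterior odds = 0.326/(1−0.326) = 0.4837. LR = 0.72/0.42 = 1.7143.
Prior odds = 0.4837/1.7143 = 0.2822, so P(H) = 0.2822/(1+0.2822) ≈ 0.22.

P(H) = 0.22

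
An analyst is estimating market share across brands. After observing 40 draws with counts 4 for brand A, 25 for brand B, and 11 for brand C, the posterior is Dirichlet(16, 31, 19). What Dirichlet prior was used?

For a Dirichlet(α) prior with multinomial counts c, the posterior is Dirichlet(α + c) componentwise.
Subtract each count from the matching posterior parameter: 16−4=12, 31−25=6, 19−11=8.

Dirichlet(12, 6, 8)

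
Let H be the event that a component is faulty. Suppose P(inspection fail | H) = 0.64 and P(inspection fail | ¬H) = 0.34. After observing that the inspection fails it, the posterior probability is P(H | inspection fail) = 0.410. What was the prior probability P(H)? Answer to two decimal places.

Bayes' rule in odds form gives O(H|E) = O(H)·[P(E|H)/P(E|¬H)], hence O(H) = O(H|E)/LR.
Posterior odds = 0.410/(1−0.410) = 0.6949. LR = 0.64/0.34 = 1.8824.
Prior odds = 0.6949/1.8824 = 0.3692, so P(H) = 0.3692/(1+0.3692) ≈ 0.27.

P(H) = 0.27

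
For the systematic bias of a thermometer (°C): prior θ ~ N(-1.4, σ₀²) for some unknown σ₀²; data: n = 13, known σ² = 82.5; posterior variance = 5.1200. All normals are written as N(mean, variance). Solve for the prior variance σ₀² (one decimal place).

For the Normal–Normal model with known σ², precisions add: τ_n = τ₀ + n/σ².
So 1/σ₀² = 1/5.1200 − 13/82.5 = 0.195312 − 0.157576 = 0.037736.
Hence σ₀² = 1/0.037736 ≈ 26.5.

σ₀² = 26.5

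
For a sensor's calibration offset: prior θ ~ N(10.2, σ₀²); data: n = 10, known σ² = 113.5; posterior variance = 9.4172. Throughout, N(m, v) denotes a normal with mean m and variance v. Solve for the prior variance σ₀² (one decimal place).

For the Normal–Normal model with known σ², precisions add: τ_n = τ₀ + n/σ².
So 1/σ₀² = 1/9.4172 − 10/113.5 = 0.106189 − 0.088106 = 0.018083.
Hence σ₀² = 1/0.018083 ≈ 55.3.

σ₀² = 55.3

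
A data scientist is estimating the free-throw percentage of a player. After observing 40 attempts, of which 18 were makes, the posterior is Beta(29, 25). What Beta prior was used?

Beta(11, 3)

A Beta(a, b) prior with s successes and f failures in binomial data gives a Beta(a+s, b+f) posterior.
So a = 29 − 18 = 11 and b = 25 − 22 = 3.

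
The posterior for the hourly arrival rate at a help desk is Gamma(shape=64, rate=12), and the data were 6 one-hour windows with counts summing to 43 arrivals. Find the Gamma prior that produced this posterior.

Gamma(shape=21, rate=6)

Gamma–Poisson conjugacy: posterior shape = α + Σxᵢ, posterior rate = β + n.
So α = 64 − 43 = 21 and β = 12 − 6 = 6.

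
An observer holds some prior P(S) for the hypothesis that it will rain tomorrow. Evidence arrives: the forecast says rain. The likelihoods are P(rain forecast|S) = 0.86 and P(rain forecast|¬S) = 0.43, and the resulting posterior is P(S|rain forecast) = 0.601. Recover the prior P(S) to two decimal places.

P(S) = 0.43

Bayes' rule in odds form gives O(S|E) = O(S)·[P(E|S)/P(E|¬S)], hence O(S) = O(S|E)/LR.
Posterior odds = 0.601/(1−0.601) = 1.5063. LR = 0.86/0.43 = 2.0000.
Prior odds = 1.5063/2.0000 = 0.7531, so P(S) = 0.7531/(1+0.7531) ≈ 0.43.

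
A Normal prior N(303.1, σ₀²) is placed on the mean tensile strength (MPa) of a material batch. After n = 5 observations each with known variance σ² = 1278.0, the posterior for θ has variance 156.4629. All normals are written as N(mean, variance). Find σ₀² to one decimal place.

For the Normal–Normal model with known σ², precisions add: τ_n = τ₀ + n/σ².
So 1/σ₀² = 1/156.4629 − 5/1278.0 = 0.006391 − 0.003912 = 0.002479.
Hence σ₀² = 1/0.002479 ≈ 403.4.

σ₀² = 403.4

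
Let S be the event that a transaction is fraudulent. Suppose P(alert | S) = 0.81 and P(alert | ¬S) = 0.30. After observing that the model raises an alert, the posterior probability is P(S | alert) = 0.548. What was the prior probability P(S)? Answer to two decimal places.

In odds form, posterior odds = prior odds × likelihood ratio, so prior odds = posterior odds ÷ LR.
Posterior odds = 0.548/(1−0.548) = 1.2124. LR = 0.81/0.30 = 2.7000.
Prior odds = 1.2124/2.7000 = 0.4490, so P(S) = 0.4490/(1+0.4490) ≈ 0.31.

P(S) = 0.31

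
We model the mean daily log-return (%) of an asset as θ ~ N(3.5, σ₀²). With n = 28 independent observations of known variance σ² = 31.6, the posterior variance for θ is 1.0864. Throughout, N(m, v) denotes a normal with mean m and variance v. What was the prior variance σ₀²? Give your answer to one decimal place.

σ₀² = 29.1

Posterior precision equals prior precision plus data precision: 1/σ_n² = 1/σ₀² + n/σ².
So 1/σ₀² = 1/1.0864 − 28/31.6 = 0.920471 − 0.886076 = 0.034395.
Hence σ₀² = 1/0.034395 ≈ 29.1.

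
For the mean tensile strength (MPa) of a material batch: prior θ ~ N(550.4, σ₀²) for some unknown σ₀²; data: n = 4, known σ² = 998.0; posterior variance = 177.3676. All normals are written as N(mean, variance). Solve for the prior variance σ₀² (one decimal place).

Posterior precision equals prior precision plus data precision: 1/σ_n² = 1/σ₀² + n/σ².
So 1/σ₀² = 1/177.3676 − 4/998.0 = 0.005638 − 0.004008 = 0.001630.
Hence σ₀² = 1/0.001630 ≈ 613.5.

σ₀² = 613.5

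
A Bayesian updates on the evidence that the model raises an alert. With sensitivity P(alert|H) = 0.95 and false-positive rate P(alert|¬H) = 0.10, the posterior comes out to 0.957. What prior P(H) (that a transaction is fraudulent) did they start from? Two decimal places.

In odds form, posterior odds = prior odds × likelihood ratio, so prior odds = posterior odds ÷ LR.
Posterior odds = 0.957/(1−0.957) = 22.2558. LR = 0.95/0.10 = 9.5000.
Prior odds = 22.2558/9.5000 = 2.3427, so P(H) = 2.3427/(1+2.3427) ≈ 0.70.

P(H) = 0.70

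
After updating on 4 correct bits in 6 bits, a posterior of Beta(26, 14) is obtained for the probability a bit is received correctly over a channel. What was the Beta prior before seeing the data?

Beta(22, 12)

Under Beta–binomial conjugacy the posterior parameters are (a+s, b+f).
So a = 26 − 4 = 22 and b = 14 − 2 = 12.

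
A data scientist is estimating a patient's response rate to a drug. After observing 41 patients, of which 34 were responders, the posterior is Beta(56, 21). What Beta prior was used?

Beta(22, 14)

A Beta(a, b) prior with s successes and f failures in binomial data gives a Beta(a+s, b+f) posterior.
Subtract the data counts: 56−34=22, 21−7=14.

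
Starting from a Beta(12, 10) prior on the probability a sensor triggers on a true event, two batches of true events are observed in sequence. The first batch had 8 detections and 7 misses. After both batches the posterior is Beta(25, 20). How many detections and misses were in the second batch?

5 detections and 3 misses

Sequential conjugate updates are equivalent to a single update on the pooled data, so total successes = posterior α − prior α and total failures = posterior β − prior β.
Total across both batches: 25−12=13 detections, 20−10=10 misses.
Subtract the first batch: 13−8=5 detections and 10−7=3 misses.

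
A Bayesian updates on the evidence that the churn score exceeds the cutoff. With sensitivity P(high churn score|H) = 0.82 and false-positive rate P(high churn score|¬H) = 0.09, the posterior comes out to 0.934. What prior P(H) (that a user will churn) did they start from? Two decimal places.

P(H) = 0.61

Bayes' rule in odds form gives O(H|E) = O(H)·[P(E|H)/P(E|¬H)], hence O(H) = O(H|E)/LR.
Posterior odds = 0.934/(1−0.934) = 14.1515. LR = 0.82/0.09 = 9.1111.
Prior odds = 14.1515/9.1111 = 1.5532, so P(H) = 1.5532/(1+1.5532) ≈ 0.61.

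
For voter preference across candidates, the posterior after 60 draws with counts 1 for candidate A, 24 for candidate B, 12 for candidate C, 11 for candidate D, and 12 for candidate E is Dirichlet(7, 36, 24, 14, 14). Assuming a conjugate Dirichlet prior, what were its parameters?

Dirichlet(6, 12, 12, 3, 2)

For a Dirichlet(α) prior with multinomial counts c, the posterior is Dirichlet(α + c) componentwise.
Subtract each count from the matching posterior parameter: 7−1=6, 36−24=12, 24−12=12, 14−11=3, 14−12=2.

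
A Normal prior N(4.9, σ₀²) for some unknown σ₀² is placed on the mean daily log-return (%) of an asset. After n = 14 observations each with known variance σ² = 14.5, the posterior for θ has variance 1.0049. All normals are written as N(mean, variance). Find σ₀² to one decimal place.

σ₀² = 33.8

Posterior precision equals prior precision plus data precision: 1/σ_n² = 1/σ₀² + n/σ².
So 1/σ₀² = 1/1.0049 − 14/14.5 = 0.995124 − 0.965517 = 0.029607.
Hence σ₀² = 1/0.029607 ≈ 33.8.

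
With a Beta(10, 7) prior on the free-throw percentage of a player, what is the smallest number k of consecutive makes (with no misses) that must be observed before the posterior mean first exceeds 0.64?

k = 3

After k makes and 0 misses the posterior is Beta(10+k, 7), with mean (10+k)/(10+7+k).
Set (10+k)/(17+k) > 0.64 and solve: k > (0.64·17 − 10)/(1 − 0.64) = 2.444.
The smallest integer exceeding 2.444 is 3.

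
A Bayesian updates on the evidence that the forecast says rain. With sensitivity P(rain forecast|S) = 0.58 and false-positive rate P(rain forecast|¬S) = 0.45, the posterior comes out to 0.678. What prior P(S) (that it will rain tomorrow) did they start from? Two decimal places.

Bayes' rule in odds form gives O(S|E) = O(S)·[P(E|S)/P(E|¬S)], hence O(S) = O(S|E)/LR.
Posterior odds = 0.678/(1−0.678) = 2.1056. LR = 0.58/0.45 = 1.2889.
Prior odds = 2.1056/1.2889 = 1.6336, so P(S) = 1.6336/(1+1.6336) ≈ 0.62.

P(S) = 0.62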